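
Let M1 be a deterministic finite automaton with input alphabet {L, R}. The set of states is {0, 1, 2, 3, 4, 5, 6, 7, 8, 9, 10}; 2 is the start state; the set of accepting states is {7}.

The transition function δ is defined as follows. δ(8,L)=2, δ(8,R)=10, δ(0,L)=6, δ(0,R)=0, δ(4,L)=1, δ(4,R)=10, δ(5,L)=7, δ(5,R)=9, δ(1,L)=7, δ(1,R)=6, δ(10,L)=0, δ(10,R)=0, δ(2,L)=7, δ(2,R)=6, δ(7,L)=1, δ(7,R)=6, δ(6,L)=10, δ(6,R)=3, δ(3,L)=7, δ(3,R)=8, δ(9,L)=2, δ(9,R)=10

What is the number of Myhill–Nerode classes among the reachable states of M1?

7

Reachable states from the start: {0,1,2,3,6,7,8,10}. Unreachable: {4,5,9} — drop them.
P0 = {7} | {0,1,2,3,6,8,10}.
Split {0,1,2,3,6,8,10} by δ(·,L) → {0,6,8,10} and {1,2,3}.
On input L, block {0,6,8,10} splits into {0,6,10} and {8}.
Split {0,6,10} by δ(·,R) → {0,10} and {6}.
On input L, block {0,10} splits into {0} and {10}.
Split {1,2,3} by δ(·,R) → {1,2} and {3}.
No further refinement is possible. Final partition (7 blocks): {7} | {0} | {1,2} | {8} | {6} | {10} | {3}.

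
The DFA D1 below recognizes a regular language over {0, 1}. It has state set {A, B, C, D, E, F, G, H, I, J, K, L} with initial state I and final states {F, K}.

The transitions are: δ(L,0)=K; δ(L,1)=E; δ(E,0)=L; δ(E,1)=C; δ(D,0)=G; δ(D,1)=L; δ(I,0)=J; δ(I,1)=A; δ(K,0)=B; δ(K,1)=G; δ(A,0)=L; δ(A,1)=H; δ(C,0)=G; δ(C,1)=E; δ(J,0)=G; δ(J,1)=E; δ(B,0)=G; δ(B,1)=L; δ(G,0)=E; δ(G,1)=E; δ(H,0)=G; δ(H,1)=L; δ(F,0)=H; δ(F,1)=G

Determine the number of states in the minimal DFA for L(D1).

Reachable states from the start: {A,B,C,E,G,H,I,J,K,L}. Unreachable: {D,F} — drop them.
P0 = {K} | {A,B,C,E,G,H,I,J,L}.
Refine {A,B,C,E,G,H,I,J,L} on symbol 0: members go to different blocks, giving {A,B,C,E,G,H,I,J} and {L}.
Refine {A,B,C,E,G,H,I,J} on symbol 0: members go to different blocks, giving {B,C,G,H,I,J} and {A,E}.
On input 0, block {B,C,G,H,I,J} splits into {B,C,H,I,J} and {G}.
Split {B,C,H,I,J} by δ(·,0) → {B,C,H,J} and {I}.
Split {B,C,H,J} by δ(·,1) → {B,H} and {C,J}.
Split {A,E} by δ(·,1) → {A} and {E}.
No further refinement is possible. Final partition (8 blocks): {K} | {B,H} | {L} | {A} | {G} | {I} | {C,J} | {E}.

8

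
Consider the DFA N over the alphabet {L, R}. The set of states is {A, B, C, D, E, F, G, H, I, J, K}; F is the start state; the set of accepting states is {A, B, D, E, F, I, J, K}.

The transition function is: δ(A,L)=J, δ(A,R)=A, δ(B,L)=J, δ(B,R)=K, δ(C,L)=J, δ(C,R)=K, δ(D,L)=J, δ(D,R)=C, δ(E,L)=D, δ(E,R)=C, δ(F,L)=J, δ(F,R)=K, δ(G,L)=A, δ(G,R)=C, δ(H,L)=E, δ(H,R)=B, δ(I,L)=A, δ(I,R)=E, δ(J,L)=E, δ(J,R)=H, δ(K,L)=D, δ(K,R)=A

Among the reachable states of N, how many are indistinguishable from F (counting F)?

First remove the unreachable states {G,I}; 9 states remain.
P0 = {A,B,D,E,F,J,K} | {C,H}.
On input R, block {A,B,D,E,F,J,K} splits into {A,B,F,K} and {D,E,J}.
The partition is now stable with 3 blocks: {A,B,F,K} | {C,H} | {D,E,J}.
The equivalence class containing F is {A,B,F,K}, of size 4.

4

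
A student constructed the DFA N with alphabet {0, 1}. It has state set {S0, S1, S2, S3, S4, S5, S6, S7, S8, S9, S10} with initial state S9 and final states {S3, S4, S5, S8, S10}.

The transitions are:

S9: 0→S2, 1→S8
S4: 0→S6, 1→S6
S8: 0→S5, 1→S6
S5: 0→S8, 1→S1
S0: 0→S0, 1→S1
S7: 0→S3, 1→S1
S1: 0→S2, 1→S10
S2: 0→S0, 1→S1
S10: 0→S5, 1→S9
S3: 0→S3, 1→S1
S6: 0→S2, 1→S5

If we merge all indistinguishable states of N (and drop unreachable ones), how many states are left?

3

Reachable states from the start: {S0,S1,S2,S5,S6,S8,S9,S10}. Unreachable: {S3,S4,S7} — drop them.
P0 = {S5,S8,S10} | {S0,S1,S2,S6,S9}.
On input 1, block {S0,S1,S2,S6,S9} splits into {S1,S6,S9} and {S0,S2}.
No further refinement is possible. Final partition (3 blocks): {S5,S8,S10} | {S1,S6,S9} | {S0,S2}.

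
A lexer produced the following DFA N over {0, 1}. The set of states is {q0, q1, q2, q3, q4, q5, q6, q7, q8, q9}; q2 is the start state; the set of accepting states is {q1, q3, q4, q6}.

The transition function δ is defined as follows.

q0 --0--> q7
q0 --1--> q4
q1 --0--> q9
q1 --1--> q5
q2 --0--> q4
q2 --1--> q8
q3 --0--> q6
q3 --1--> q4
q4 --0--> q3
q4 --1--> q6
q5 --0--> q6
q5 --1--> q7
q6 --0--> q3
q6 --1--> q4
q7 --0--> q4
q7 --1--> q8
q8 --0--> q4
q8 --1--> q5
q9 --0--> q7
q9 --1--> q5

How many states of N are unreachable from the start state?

3

Starting at q2 and following transitions, the reachable set is {q2, q3, q4, q5, q6, q7, q8}. That leaves q0, q1, q9 unreachable — 3 in total.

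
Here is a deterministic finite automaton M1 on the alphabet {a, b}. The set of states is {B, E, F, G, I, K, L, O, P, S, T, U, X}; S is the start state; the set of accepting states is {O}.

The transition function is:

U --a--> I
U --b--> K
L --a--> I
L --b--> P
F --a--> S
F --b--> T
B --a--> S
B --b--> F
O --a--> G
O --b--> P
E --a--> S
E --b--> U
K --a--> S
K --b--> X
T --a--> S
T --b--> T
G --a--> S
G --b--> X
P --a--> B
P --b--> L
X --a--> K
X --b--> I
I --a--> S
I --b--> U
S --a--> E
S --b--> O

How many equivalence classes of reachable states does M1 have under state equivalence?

All states are reachable from the start state.
P0 = {O} | {B,E,F,G,I,K,L,P,S,T,U,X}.
On input b, block {B,E,F,G,I,K,L,P,S,T,U,X} splits into {B,E,F,G,I,K,L,P,T,U,X} and {S}.
Refine {B,E,F,G,I,K,L,P,T,U,X} on symbol a: members go to different blocks, giving {B,E,F,G,I,K,T} and {L,P,U,X}.
Refine {B,E,F,G,I,K,T} on symbol b: members go to different blocks, giving {E,G,I,K} and {B,F,T}.
On input a, block {L,P,U,X} splits into {L,U,X} and {P}.
On input b, block {L,U,X} splits into {U,X} and {L}.
No further refinement is possible. Final partition (7 blocks): {O} | {E,G,I,K} | {S} | {U,X} | {B,F,T} | {P} | {L}.

7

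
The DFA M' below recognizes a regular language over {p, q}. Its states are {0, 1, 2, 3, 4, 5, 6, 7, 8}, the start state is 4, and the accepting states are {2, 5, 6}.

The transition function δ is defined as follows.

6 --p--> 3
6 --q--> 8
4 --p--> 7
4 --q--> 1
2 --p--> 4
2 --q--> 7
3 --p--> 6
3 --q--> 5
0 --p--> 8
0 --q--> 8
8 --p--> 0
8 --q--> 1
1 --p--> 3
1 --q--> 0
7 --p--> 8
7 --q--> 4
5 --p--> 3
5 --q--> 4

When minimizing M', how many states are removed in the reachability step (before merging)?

1

Starting at 4 and following transitions, the reachable set is {0, 1, 3, 4, 5, 6, 7, 8}. That leaves 2 unreachable — 1 in total.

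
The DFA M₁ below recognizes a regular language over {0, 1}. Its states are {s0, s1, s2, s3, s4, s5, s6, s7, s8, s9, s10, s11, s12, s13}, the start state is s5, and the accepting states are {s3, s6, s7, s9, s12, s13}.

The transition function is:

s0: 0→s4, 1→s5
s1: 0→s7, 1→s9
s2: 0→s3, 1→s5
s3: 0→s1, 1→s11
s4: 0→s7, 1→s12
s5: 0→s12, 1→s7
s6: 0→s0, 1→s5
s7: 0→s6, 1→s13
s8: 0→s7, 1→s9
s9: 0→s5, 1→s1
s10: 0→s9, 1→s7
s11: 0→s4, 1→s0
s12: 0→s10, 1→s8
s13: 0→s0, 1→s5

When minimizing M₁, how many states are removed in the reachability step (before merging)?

Starting at s5 and following transitions, the reachable set is {s0, s1, s4, s5, s6, s7, s8, s9, s10, s12, s13}. That leaves s2, s3, s11 unreachable — 3 in total.

3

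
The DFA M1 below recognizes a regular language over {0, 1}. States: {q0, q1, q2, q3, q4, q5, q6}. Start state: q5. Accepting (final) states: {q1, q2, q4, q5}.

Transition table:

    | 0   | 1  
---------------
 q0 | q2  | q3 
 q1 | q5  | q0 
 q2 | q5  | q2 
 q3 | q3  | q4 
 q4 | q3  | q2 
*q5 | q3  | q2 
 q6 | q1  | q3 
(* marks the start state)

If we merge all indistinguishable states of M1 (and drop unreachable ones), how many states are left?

3

States {q0,q1,q6} cannot be reached from the start state, so discard them.
Initial partition by acceptance: {q2,q4,q5} | {q3}.
On input 0, block {q2,q4,q5} splits into {q4,q5} and {q2}.
Stable partition: {q4,q5} | {q3} | {q2} — 3 equivalence classes.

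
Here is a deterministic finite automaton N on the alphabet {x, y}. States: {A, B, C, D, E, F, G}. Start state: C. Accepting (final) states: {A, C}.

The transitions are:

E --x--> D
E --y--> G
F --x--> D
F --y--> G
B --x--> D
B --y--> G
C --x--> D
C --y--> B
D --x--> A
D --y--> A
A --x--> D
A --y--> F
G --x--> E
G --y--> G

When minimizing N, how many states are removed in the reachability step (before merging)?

0

Exploring from C, all states are eventually visited, so none are unreachable.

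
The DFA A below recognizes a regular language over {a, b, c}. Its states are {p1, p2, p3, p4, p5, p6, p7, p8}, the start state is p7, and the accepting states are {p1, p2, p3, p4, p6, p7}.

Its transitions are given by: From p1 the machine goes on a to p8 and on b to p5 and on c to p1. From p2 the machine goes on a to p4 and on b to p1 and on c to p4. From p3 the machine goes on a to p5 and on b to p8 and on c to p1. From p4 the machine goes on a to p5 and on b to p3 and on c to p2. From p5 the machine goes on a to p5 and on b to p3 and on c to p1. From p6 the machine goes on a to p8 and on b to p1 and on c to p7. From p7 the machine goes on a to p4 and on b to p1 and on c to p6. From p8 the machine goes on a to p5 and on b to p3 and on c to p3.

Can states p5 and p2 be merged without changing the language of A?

No

All states are reachable from the start state.
Initial partition by acceptance: {p1,p2,p3,p4,p6,p7} | {p5,p8}.
Split {p1,p2,p3,p4,p6,p7} by δ(·,a) → {p1,p3,p4,p6} and {p2,p7}.
Refine {p1,p3,p4,p6} on symbol b: members go to different blocks, giving {p1,p3} and {p4,p6}.
Stable partition: {p1,p3} | {p5,p8} | {p2,p7} | {p4,p6} — 4 equivalence classes.
p5 and p2 end up in different blocks, so they are distinguishable. For instance, the string 'ε' is accepted from only p2.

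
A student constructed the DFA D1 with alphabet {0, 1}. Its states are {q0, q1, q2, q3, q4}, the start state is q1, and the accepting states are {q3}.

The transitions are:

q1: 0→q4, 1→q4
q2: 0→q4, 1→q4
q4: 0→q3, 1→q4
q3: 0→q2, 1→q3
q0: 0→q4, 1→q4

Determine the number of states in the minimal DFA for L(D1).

First remove the unreachable states {q0}; 4 states remain.
Initial partition by acceptance: {q3} | {q1,q2,q4}.
Refine {q1,q2,q4} on symbol 0: members go to different blocks, giving {q1,q2} and {q4}.
The partition is now stable with 3 blocks: {q3} | {q1,q2} | {q4}.

3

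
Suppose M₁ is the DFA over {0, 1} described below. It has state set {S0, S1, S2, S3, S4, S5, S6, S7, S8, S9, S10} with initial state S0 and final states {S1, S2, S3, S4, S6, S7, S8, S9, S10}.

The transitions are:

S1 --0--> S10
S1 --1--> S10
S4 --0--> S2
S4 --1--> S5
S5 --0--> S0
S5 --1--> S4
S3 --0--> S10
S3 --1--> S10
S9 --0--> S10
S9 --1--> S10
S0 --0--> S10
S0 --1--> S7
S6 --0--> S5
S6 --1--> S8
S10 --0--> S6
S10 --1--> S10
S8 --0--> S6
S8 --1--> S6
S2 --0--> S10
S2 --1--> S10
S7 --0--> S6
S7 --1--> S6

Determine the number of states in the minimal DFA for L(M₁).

7

Reachable states from the start: {S0,S2,S4,S5,S6,S7,S8,S10}. Unreachable: {S1,S3,S9} — drop them.
Start with accepting vs non-accepting: {S2,S4,S6,S7,S8,S10} | {S0,S5}.
Split {S2,S4,S6,S7,S8,S10} by δ(·,0) → {S2,S4,S7,S8,S10} and {S6}.
Split {S2,S4,S7,S8,S10} by δ(·,0) → {S7,S8,S10} and {S2,S4}.
Refine {S7,S8,S10} on symbol 1: members go to different blocks, giving {S7,S8} and {S10}.
On input 0, block {S0,S5} splits into {S0} and {S5}.
On input 0, block {S2,S4} splits into {S2} and {S4}.
The partition is now stable with 7 blocks: {S7,S8} | {S0} | {S6} | {S2} | {S10} | {S5} | {S4}.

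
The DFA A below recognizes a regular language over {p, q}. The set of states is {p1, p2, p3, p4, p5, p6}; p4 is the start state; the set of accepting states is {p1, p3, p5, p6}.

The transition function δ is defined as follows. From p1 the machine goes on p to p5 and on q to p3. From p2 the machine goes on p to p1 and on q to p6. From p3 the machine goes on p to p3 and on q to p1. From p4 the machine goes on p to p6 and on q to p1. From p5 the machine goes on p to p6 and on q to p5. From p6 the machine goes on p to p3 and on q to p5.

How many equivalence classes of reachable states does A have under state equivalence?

States {p2} cannot be reached from the start state, so discard them.
Start with accepting vs non-accepting: {p1,p3,p5,p6} | {p4}.
No further refinement is possible. Final partition (2 blocks): {p1,p3,p5,p6} | {p4}.

2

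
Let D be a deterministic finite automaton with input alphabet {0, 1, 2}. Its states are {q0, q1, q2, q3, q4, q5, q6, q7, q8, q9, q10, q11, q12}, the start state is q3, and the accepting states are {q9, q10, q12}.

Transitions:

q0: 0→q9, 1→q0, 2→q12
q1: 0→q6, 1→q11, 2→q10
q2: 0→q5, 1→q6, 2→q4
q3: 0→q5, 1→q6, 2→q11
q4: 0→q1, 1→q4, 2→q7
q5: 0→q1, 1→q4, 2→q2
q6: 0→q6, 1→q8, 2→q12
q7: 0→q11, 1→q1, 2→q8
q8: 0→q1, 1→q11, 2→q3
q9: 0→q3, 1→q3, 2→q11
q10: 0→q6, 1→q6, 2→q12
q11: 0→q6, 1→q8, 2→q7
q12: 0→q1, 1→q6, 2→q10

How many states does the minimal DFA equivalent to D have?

Reachable states from the start: {q1,q2,q3,q4,q5,q6,q7,q8,q10,q11,q12}. Unreachable: {q0,q9} — drop them.
P0 = {q10,q12} | {q1,q2,q3,q4,q5,q6,q7,q8,q11}.
Split {q1,q2,q3,q4,q5,q6,q7,q8,q11} by δ(·,2) → {q2,q3,q4,q5,q7,q8,q11} and {q1,q6}.
Refine {q2,q3,q4,q5,q7,q8,q11} on symbol 0: members go to different blocks, giving {q4,q5,q8,q11} and {q2,q3,q7}.
No further refinement is possible. Final partition (4 blocks): {q10,q12} | {q4,q5,q8,q11} | {q1,q6} | {q2,q3,q7}.

4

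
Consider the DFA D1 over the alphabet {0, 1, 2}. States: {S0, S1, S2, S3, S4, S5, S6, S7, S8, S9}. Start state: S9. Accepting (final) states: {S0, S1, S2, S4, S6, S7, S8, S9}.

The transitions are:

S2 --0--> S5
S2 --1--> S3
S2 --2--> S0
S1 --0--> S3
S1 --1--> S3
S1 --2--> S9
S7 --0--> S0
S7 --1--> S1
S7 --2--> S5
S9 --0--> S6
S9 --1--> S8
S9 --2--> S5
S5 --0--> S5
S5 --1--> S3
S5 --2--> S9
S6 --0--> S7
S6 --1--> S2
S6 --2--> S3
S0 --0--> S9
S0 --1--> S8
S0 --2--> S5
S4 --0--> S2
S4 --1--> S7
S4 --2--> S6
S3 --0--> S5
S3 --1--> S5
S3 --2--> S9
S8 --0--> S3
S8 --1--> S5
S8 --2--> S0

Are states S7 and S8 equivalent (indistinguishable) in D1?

Reachable states from the start: {S0,S1,S2,S3,S5,S6,S7,S8,S9}. Unreachable: {S4} — drop them.
Start with accepting vs non-accepting: {S0,S1,S2,S6,S7,S8,S9} | {S3,S5}.
Split {S0,S1,S2,S6,S7,S8,S9} by δ(·,0) → {S0,S6,S7,S9} and {S1,S2,S8}.
The partition is now stable with 3 blocks: {S0,S6,S7,S9} | {S3,S5} | {S1,S2,S8}.
S7 and S8 end up in different blocks, so they are distinguishable. For instance, the string '0' is accepted from only S7.

No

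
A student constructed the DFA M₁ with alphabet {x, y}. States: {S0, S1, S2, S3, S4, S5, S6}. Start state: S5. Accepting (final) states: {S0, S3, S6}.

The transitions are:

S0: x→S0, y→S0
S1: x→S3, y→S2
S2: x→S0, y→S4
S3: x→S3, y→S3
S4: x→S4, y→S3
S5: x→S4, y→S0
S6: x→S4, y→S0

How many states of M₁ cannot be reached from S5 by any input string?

No path from S5 leads to S1, S2, S6; the other 4 states are all reachable.

3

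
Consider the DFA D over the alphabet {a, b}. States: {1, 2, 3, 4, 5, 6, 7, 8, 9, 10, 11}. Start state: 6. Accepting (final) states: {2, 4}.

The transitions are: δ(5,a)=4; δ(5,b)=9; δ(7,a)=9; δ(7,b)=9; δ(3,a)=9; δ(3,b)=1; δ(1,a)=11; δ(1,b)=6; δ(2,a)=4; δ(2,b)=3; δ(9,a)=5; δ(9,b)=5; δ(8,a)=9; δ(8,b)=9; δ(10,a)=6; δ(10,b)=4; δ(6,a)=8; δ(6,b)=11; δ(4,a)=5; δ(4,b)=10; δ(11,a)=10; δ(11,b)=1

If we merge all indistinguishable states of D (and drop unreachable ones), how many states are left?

8

Reachable states from the start: {1,4,5,6,8,9,10,11}. Unreachable: {2,3,7} — drop them.
Initial partition by acceptance: {4} | {1,5,6,8,9,10,11}.
Split {1,5,6,8,9,10,11} by δ(·,a) → {1,6,8,9,10,11} and {5}.
Refine {1,6,8,9,10,11} on symbol a: members go to different blocks, giving {1,6,8,10,11} and {9}.
Refine {1,6,8,10,11} on symbol a: members go to different blocks, giving {1,6,10,11} and {8}.
Split {1,6,10,11} by δ(·,a) → {1,10,11} and {6}.
Split {1,10,11} by δ(·,a) → {1,11} and {10}.
Split {1,11} by δ(·,a) → {1} and {11}.
Stable partition: {4} | {1} | {5} | {9} | {8} | {6} | {10} | {11} — 8 equivalence classes.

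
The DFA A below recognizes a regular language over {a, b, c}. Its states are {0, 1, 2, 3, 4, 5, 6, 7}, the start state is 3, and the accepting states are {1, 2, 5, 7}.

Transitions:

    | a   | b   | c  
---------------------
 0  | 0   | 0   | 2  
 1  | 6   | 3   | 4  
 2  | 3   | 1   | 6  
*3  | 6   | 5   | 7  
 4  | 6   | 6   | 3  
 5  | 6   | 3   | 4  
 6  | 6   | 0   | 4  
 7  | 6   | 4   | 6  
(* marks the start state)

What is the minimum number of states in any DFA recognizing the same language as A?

All states are reachable from the start state.
P0 = {1,2,5,7} | {0,3,4,6}.
Refine {1,2,5,7} on symbol b: members go to different blocks, giving {1,5,7} and {2}.
Split {0,3,4,6} by δ(·,b) → {0,4,6} and {3}.
Split {1,5,7} by δ(·,b) → {1,5} and {7}.
Refine {0,4,6} on symbol c: members go to different blocks, giving {0} and {4} and {6}.
Stable partition: {1,5} | {0} | {2} | {3} | {7} | {4} | {6} — 7 equivalence classes.

7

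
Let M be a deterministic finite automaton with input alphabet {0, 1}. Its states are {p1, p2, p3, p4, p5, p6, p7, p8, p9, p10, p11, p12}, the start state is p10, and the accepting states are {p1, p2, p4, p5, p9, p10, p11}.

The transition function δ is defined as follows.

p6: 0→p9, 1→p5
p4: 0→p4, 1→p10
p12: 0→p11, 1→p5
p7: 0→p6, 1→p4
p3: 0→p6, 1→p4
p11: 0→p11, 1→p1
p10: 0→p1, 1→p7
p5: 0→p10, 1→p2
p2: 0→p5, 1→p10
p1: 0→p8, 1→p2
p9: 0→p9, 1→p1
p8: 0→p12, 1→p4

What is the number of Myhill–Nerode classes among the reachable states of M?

Reachable states from the start: {p1,p2,p4,p5,p6,p7,p8,p9,p10,p11,p12}. Unreachable: {p3} — drop them.
P0 = {p1,p2,p4,p5,p9,p10,p11} | {p6,p7,p8,p12}.
On input 0, block {p1,p2,p4,p5,p9,p10,p11} splits into {p2,p4,p5,p9,p10,p11} and {p1}.
On input 0, block {p2,p4,p5,p9,p10,p11} splits into {p2,p4,p5,p9,p11} and {p10}.
Refine {p2,p4,p5,p9,p11} on symbol 0: members go to different blocks, giving {p2,p4,p9,p11} and {p5}.
Split {p2,p4,p9,p11} by δ(·,0) → {p4,p9,p11} and {p2}.
Split {p4,p9,p11} by δ(·,1) → {p9,p11} and {p4}.
Refine {p6,p7,p8,p12} on symbol 0: members go to different blocks, giving {p6,p12} and {p7,p8}.
Stable partition: {p9,p11} | {p6,p12} | {p1} | {p10} | {p5} | {p2} | {p4} | {p7,p8} — 8 equivalence classes.

8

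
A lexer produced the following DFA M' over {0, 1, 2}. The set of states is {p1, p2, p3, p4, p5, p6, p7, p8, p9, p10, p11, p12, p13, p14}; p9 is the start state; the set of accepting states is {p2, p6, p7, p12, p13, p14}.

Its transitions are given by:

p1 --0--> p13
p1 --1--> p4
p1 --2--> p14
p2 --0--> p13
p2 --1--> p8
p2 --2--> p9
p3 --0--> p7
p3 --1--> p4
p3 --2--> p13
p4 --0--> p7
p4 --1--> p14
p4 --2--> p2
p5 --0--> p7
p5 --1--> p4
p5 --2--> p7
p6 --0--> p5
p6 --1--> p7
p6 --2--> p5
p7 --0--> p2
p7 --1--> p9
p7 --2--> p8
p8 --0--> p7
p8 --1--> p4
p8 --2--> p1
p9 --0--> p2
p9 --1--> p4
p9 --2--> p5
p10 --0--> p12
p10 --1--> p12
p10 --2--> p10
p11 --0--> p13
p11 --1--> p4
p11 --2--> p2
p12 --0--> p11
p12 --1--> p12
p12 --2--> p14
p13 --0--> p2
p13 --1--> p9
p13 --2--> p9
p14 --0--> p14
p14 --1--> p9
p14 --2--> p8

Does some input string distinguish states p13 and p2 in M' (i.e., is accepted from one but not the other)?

First remove the unreachable states {p3,p6,p10,p11,p12}; 9 states remain.
P0 = {p2,p7,p13,p14} | {p1,p4,p5,p8,p9}.
On input 1, block {p1,p4,p5,p8,p9} splits into {p1,p5,p8,p9} and {p4}.
Refine {p1,p5,p8,p9} on symbol 2: members go to different blocks, giving {p1,p5} and {p8,p9}.
No further refinement is possible. Final partition (4 blocks): {p2,p7,p13,p14} | {p1,p5} | {p4} | {p8,p9}.
p13 and p2 lie in the same block of the stable partition, so they are equivalent — no string distinguishes them.

No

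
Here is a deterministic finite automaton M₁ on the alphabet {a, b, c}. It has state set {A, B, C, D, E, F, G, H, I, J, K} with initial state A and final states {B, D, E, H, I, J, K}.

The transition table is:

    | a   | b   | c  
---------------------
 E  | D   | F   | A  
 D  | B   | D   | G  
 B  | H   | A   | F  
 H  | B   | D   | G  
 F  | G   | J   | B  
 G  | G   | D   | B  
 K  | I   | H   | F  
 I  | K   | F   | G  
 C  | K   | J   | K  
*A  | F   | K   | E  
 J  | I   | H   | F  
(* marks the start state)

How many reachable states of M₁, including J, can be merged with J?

4

States {C} cannot be reached from the start state, so discard them.
Start with accepting vs non-accepting: {B,D,E,H,I,J,K} | {A,F,G}.
Split {B,D,E,H,I,J,K} by δ(·,b) → {D,H,J,K} and {B,E,I}.
No further refinement is possible. Final partition (3 blocks): {D,H,J,K} | {A,F,G} | {B,E,I}.
The equivalence class containing J is {D,H,J,K}, of size 4.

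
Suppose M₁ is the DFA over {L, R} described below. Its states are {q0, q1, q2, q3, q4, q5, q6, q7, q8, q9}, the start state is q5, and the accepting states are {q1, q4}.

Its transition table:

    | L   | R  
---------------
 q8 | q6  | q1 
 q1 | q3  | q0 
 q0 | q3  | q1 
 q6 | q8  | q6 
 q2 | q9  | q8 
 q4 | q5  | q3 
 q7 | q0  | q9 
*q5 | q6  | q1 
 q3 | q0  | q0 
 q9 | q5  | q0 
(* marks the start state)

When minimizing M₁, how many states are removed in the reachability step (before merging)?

4

BFS from q5 reaches {q0, q1, q3, q5, q6, q8}; the 4 state(s) q2, q4, q7, q9 are never visited.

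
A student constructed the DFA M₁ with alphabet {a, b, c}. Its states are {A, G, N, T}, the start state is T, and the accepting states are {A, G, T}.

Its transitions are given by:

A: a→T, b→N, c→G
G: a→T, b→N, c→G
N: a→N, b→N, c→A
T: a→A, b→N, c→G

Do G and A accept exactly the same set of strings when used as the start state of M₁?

Every state is reachable, so we keep all 4.
P0 = {A,G,T} | {N}.
The partition is now stable with 2 blocks: {A,G,T} | {N}.
G and A lie in the same block of the stable partition, so they are equivalent — no string distinguishes them.

Yes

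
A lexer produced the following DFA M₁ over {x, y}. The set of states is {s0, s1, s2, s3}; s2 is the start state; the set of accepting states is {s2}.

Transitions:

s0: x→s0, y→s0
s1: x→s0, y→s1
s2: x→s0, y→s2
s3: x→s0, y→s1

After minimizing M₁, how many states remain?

States {s1,s3} cannot be reached from the start state, so discard them.
Initial partition by acceptance: {s2} | {s0}.
The partition is now stable with 2 blocks: {s2} | {s0}.

2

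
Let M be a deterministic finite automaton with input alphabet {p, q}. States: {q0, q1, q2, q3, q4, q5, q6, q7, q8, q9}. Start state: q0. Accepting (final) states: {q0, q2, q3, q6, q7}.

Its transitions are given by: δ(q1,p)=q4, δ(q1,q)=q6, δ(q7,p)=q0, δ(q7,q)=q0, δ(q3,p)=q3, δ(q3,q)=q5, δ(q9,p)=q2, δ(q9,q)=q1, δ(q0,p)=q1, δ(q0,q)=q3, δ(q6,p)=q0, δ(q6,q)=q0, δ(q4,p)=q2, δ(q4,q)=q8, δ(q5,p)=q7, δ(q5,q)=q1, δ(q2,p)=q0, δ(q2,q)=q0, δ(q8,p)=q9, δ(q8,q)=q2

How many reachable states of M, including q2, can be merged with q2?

All states are reachable from the start state.
Initial partition by acceptance: {q0,q2,q3,q6,q7} | {q1,q4,q5,q8,q9}.
Split {q0,q2,q3,q6,q7} by δ(·,p) → {q2,q3,q6,q7} and {q0}.
Refine {q2,q3,q6,q7} on symbol p: members go to different blocks, giving {q2,q6,q7} and {q3}.
Refine {q1,q4,q5,q8,q9} on symbol p: members go to different blocks, giving {q4,q5,q9} and {q1,q8}.
The partition is now stable with 5 blocks: {q2,q6,q7} | {q4,q5,q9} | {q0} | {q3} | {q1,q8}.
State q2 belongs to the block {q2,q6,q7}, which has 3 states.

3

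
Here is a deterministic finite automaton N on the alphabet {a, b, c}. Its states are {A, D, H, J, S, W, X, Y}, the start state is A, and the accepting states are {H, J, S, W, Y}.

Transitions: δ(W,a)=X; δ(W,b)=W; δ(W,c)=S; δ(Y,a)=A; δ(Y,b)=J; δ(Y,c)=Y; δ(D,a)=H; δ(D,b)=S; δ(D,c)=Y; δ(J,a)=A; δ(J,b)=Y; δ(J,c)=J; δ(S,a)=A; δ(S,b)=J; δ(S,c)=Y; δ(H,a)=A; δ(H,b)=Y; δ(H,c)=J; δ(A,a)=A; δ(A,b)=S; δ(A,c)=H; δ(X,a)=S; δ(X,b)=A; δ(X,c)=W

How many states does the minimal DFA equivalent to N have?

2

Reachable states from the start: {A,H,J,S,Y}. Unreachable: {D,W,X} — drop them.
Start with accepting vs non-accepting: {H,J,S,Y} | {A}.
No further refinement is possible. Final partition (2 blocks): {H,J,S,Y} | {A}.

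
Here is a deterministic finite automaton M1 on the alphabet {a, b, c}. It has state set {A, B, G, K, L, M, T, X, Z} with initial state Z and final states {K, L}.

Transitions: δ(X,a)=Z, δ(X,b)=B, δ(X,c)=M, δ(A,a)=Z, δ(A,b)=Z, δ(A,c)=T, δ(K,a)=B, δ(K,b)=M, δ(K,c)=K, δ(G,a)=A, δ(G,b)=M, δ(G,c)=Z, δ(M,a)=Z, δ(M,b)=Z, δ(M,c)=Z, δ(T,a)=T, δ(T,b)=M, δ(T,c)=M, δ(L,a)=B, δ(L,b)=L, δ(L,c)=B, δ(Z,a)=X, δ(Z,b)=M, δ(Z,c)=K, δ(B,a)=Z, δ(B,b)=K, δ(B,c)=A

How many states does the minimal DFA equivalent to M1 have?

7

States {G,L} cannot be reached from the start state, so discard them.
Start with accepting vs non-accepting: {K} | {A,B,M,T,X,Z}.
On input b, block {A,B,M,T,X,Z} splits into {A,M,T,X,Z} and {B}.
On input b, block {A,M,T,X,Z} splits into {A,M,T,Z} and {X}.
Refine {A,M,T,Z} on symbol a: members go to different blocks, giving {A,M,T} and {Z}.
On input a, block {A,M,T} splits into {A,M} and {T}.
Split {A,M} by δ(·,c) → {M} and {A}.
No further refinement is possible. Final partition (7 blocks): {K} | {M} | {B} | {X} | {Z} | {T} | {A}.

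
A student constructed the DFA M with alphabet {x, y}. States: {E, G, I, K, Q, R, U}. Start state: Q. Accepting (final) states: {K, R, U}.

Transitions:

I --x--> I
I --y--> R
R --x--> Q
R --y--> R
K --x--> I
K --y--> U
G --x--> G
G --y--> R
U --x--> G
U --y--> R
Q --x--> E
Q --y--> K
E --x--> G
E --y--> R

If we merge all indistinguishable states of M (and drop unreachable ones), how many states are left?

2

P0 = {K,R,U} | {E,G,I,Q}.
Stable partition: {K,R,U} | {E,G,I,Q} — 2 equivalence classes.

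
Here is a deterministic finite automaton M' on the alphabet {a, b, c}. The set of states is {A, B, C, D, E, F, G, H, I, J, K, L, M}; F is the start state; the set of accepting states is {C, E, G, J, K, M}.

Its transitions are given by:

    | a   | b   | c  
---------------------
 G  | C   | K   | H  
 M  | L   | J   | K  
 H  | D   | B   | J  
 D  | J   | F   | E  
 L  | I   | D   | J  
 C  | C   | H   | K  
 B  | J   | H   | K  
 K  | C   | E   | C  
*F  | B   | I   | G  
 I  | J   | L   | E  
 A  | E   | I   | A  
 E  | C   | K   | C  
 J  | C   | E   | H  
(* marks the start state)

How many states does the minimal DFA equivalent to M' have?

5

First remove the unreachable states {A,M}; 11 states remain.
P0 = {C,E,G,J,K} | {B,D,F,H,I,L}.
Split {C,E,G,J,K} by δ(·,b) → {E,G,J,K} and {C}.
Split {E,G,J,K} by δ(·,c) → {E,K} and {G,J}.
Refine {B,D,F,H,I,L} on symbol a: members go to different blocks, giving {B,D,I} and {F,H,L}.
No further refinement is possible. Final partition (5 blocks): {E,K} | {B,D,I} | {C} | {G,J} | {F,H,L}.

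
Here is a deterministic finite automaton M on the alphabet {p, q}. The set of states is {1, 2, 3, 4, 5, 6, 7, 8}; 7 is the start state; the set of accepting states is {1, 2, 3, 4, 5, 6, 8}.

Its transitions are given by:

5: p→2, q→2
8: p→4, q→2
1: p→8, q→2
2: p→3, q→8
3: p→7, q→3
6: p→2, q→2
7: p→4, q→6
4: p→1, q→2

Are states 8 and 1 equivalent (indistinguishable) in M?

States {5} cannot be reached from the start state, so discard them.
P0 = {1,2,3,4,6,8} | {7}.
On input p, block {1,2,3,4,6,8} splits into {1,2,4,6,8} and {3}.
Split {1,2,4,6,8} by δ(·,p) → {1,4,6,8} and {2}.
Refine {1,4,6,8} on symbol p: members go to different blocks, giving {1,4,8} and {6}.
The partition is now stable with 5 blocks: {1,4,8} | {7} | {3} | {2} | {6}.
8 and 1 lie in the same block of the stable partition, so they are equivalent — no string distinguishes them.

Yes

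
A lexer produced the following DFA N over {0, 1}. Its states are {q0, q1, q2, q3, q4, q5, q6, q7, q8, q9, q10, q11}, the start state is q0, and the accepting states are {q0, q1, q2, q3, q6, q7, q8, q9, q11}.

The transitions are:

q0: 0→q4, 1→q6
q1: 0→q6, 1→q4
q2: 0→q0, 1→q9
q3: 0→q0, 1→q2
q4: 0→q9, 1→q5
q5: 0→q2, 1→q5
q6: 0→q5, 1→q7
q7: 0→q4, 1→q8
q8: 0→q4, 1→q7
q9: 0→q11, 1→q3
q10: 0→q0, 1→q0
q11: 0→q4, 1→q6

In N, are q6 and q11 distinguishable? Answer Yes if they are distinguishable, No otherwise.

States {q1,q10} cannot be reached from the start state, so discard them.
Start with accepting vs non-accepting: {q0,q2,q3,q6,q7,q8,q9,q11} | {q4,q5}.
Refine {q0,q2,q3,q6,q7,q8,q9,q11} on symbol 0: members go to different blocks, giving {q0,q6,q7,q8,q11} and {q2,q3,q9}.
No further refinement is possible. Final partition (3 blocks): {q0,q6,q7,q8,q11} | {q4,q5} | {q2,q3,q9}.
q6 and q11 lie in the same block of the stable partition, so they are equivalent — no string distinguishes them.

No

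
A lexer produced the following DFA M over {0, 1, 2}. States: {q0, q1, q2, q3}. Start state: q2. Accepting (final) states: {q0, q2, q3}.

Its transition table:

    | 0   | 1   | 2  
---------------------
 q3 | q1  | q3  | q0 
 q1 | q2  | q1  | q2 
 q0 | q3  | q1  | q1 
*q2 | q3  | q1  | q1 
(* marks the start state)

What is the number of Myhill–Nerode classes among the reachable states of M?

Initial partition by acceptance: {q0,q2,q3} | {q1}.
On input 0, block {q0,q2,q3} splits into {q0,q2} and {q3}.
The partition is now stable with 3 blocks: {q0,q2} | {q1} | {q3}.

3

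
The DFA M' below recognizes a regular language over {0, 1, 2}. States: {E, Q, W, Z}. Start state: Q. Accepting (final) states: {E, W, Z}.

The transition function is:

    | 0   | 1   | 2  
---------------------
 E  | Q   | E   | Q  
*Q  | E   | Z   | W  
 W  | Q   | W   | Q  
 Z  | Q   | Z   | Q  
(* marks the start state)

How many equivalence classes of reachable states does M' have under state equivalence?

Start with accepting vs non-accepting: {E,W,Z} | {Q}.
The partition is now stable with 2 blocks: {E,W,Z} | {Q}.

2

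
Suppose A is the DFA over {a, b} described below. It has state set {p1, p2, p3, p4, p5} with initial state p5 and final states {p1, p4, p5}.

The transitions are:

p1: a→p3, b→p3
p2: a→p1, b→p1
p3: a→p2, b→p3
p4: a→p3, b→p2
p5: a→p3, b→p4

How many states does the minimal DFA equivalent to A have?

Every state is reachable, so we keep all 5.
P0 = {p1,p4,p5} | {p2,p3}.
On input b, block {p1,p4,p5} splits into {p1,p4} and {p5}.
On input a, block {p2,p3} splits into {p2} and {p3}.
Refine {p1,p4} on symbol b: members go to different blocks, giving {p1} and {p4}.
No further refinement is possible. Final partition (5 blocks): {p1} | {p2} | {p5} | {p3} | {p4}.

5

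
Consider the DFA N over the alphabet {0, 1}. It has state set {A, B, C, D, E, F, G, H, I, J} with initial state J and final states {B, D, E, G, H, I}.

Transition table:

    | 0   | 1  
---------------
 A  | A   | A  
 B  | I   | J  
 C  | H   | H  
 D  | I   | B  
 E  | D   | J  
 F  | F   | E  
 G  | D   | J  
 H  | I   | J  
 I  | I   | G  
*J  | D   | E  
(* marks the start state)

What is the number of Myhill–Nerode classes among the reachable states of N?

3

Reachable states from the start: {B,D,E,G,I,J}. Unreachable: {A,C,F,H} — drop them.
P0 = {B,D,E,G,I} | {J}.
On input 1, block {B,D,E,G,I} splits into {B,E,G} and {D,I}.
No further refinement is possible. Final partition (3 blocks): {B,E,G} | {J} | {D,I}.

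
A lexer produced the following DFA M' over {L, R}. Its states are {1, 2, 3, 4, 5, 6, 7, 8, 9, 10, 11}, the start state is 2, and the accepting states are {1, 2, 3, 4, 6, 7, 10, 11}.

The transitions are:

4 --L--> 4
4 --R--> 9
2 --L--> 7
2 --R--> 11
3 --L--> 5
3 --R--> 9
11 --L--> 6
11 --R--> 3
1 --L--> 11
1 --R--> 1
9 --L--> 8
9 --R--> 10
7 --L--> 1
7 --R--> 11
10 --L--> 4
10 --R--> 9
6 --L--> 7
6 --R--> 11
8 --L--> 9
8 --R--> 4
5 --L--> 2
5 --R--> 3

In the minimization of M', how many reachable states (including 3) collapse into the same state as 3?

1

Initial partition by acceptance: {1,2,3,4,6,7,10,11} | {5,8,9}.
Refine {1,2,3,4,6,7,10,11} on symbol L: members go to different blocks, giving {1,2,4,6,7,10,11} and {3}.
Split {1,2,4,6,7,10,11} by δ(·,R) → {1,2,6,7} and {4,10} and {11}.
Split {1,2,6,7} by δ(·,L) → {2,6,7} and {1}.
Refine {2,6,7} on symbol L: members go to different blocks, giving {2,6} and {7}.
On input L, block {5,8,9} splits into {8,9} and {5}.
No further refinement is possible. Final partition (8 blocks): {2,6} | {8,9} | {3} | {4,10} | {11} | {1} | {7} | {5}.
The equivalence class containing 3 is {3}, of size 1.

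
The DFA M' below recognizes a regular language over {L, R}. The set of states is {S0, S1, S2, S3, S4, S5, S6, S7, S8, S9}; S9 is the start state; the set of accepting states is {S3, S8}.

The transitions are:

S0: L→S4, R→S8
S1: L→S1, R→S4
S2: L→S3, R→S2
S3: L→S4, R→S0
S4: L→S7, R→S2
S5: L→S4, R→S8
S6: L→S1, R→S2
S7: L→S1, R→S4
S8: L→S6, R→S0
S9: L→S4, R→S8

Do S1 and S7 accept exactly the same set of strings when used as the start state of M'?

Yes

States {S5} cannot be reached from the start state, so discard them.
P0 = {S3,S8} | {S0,S1,S2,S4,S6,S7,S9}.
Split {S0,S1,S2,S4,S6,S7,S9} by δ(·,L) → {S0,S1,S4,S6,S7,S9} and {S2}.
Split {S0,S1,S4,S6,S7,S9} by δ(·,R) → {S0,S9} and {S1,S7} and {S4,S6}.
No further refinement is possible. Final partition (5 blocks): {S3,S8} | {S0,S9} | {S2} | {S1,S7} | {S4,S6}.
S1 and S7 lie in the same block of the stable partition, so they are equivalent — no string distinguishes them.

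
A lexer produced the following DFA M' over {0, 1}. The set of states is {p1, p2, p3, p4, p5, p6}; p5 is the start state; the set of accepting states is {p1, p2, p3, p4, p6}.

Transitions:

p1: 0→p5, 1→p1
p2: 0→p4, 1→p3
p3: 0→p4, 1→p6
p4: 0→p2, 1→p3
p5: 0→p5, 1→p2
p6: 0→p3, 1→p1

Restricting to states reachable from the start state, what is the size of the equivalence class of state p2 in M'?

Initial partition by acceptance: {p1,p2,p3,p4,p6} | {p5}.
Split {p1,p2,p3,p4,p6} by δ(·,0) → {p2,p3,p4,p6} and {p1}.
Refine {p2,p3,p4,p6} on symbol 1: members go to different blocks, giving {p2,p3,p4} and {p6}.
Split {p2,p3,p4} by δ(·,1) → {p2,p4} and {p3}.
No further refinement is possible. Final partition (5 blocks): {p2,p4} | {p5} | {p1} | {p6} | {p3}.
The equivalence class containing p2 is {p2,p4}, of size 2.

2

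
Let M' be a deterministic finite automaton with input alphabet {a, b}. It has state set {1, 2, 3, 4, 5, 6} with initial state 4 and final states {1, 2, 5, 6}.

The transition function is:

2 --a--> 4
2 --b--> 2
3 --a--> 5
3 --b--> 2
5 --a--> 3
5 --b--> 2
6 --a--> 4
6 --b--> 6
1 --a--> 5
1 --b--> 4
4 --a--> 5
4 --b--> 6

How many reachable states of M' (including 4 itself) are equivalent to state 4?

Reachable states from the start: {2,3,4,5,6}. Unreachable: {1} — drop them.
Initial partition by acceptance: {2,5,6} | {3,4}.
No further refinement is possible. Final partition (2 blocks): {2,5,6} | {3,4}.
State 4 belongs to the block {3,4}, which has 2 states.

2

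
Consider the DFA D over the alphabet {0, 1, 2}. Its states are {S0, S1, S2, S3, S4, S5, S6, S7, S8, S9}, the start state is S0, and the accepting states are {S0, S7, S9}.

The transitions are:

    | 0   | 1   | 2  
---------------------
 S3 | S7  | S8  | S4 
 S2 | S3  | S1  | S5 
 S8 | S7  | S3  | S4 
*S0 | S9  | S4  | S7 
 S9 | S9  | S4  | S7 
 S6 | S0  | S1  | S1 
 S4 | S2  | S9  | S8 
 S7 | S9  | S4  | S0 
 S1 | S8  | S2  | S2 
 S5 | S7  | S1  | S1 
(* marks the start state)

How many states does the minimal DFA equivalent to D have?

6

Reachable states from the start: {S0,S1,S2,S3,S4,S5,S7,S8,S9}. Unreachable: {S6} — drop them.
Initial partition by acceptance: {S0,S7,S9} | {S1,S2,S3,S4,S5,S8}.
Refine {S1,S2,S3,S4,S5,S8} on symbol 0: members go to different blocks, giving {S1,S2,S4} and {S3,S5,S8}.
Split {S1,S2,S4} by δ(·,0) → {S1,S2} and {S4}.
Split {S1,S2} by δ(·,2) → {S1} and {S2}.
Split {S3,S5,S8} by δ(·,1) → {S3,S8} and {S5}.
No further refinement is possible. Final partition (6 blocks): {S0,S7,S9} | {S1} | {S3,S8} | {S4} | {S2} | {S5}.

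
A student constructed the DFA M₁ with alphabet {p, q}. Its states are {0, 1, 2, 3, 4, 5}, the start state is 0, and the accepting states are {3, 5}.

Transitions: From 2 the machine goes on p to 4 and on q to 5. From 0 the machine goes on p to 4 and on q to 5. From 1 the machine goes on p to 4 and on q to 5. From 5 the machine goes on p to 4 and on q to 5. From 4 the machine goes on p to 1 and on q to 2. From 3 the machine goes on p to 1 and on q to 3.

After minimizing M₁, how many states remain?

States {3} cannot be reached from the start state, so discard them.
P0 = {5} | {0,1,2,4}.
On input q, block {0,1,2,4} splits into {0,1,2} and {4}.
No further refinement is possible. Final partition (3 blocks): {5} | {0,1,2} | {4}.

3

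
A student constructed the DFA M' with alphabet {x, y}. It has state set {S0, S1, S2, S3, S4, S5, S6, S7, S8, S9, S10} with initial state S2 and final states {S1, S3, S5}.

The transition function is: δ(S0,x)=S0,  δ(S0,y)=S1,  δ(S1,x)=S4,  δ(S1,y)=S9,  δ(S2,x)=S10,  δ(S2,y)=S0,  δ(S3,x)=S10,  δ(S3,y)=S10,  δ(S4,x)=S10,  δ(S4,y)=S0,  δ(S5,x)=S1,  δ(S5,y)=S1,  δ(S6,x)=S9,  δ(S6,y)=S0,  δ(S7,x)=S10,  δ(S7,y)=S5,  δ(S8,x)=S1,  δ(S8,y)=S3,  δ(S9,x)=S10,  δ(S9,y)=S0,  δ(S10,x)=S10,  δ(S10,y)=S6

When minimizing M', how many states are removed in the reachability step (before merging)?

4

No path from S2 leads to S3, S5, S7, S8; the other 7 states are all reachable.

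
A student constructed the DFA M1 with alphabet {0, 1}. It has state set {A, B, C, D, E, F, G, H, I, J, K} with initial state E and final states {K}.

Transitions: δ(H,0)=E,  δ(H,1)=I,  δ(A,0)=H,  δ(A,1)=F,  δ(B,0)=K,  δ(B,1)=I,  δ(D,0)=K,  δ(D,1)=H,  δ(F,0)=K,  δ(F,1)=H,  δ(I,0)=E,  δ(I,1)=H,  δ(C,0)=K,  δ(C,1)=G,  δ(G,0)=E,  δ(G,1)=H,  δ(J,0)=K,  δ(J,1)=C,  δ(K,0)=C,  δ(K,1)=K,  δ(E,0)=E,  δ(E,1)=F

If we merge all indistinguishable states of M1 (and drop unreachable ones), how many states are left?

States {A,B,D,J} cannot be reached from the start state, so discard them.
Initial partition by acceptance: {K} | {C,E,F,G,H,I}.
Refine {C,E,F,G,H,I} on symbol 0: members go to different blocks, giving {E,G,H,I} and {C,F}.
Refine {E,G,H,I} on symbol 1: members go to different blocks, giving {G,H,I} and {E}.
The partition is now stable with 4 blocks: {K} | {G,H,I} | {C,F} | {E}.

4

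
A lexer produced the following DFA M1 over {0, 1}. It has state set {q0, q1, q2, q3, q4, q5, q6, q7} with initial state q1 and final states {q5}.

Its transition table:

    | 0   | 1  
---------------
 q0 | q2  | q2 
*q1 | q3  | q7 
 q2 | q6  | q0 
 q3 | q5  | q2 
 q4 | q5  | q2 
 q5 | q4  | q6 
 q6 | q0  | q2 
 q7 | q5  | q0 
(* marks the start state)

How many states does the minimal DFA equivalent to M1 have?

Every state is reachable, so we keep all 8.
P0 = {q5} | {q0,q1,q2,q3,q4,q6,q7}.
Split {q0,q1,q2,q3,q4,q6,q7} by δ(·,0) → {q0,q1,q2,q6} and {q3,q4,q7}.
On input 0, block {q0,q1,q2,q6} splits into {q0,q2,q6} and {q1}.
The partition is now stable with 4 blocks: {q5} | {q0,q2,q6} | {q3,q4,q7} | {q1}.

4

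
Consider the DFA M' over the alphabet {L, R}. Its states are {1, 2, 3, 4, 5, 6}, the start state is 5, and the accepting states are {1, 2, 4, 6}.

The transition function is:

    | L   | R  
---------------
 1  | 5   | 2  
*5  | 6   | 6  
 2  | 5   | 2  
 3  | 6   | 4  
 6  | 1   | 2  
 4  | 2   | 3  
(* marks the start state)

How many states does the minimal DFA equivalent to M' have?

3

States {3,4} cannot be reached from the start state, so discard them.
P0 = {1,2,6} | {5}.
Refine {1,2,6} on symbol L: members go to different blocks, giving {1,2} and {6}.
The partition is now stable with 3 blocks: {1,2} | {5} | {6}.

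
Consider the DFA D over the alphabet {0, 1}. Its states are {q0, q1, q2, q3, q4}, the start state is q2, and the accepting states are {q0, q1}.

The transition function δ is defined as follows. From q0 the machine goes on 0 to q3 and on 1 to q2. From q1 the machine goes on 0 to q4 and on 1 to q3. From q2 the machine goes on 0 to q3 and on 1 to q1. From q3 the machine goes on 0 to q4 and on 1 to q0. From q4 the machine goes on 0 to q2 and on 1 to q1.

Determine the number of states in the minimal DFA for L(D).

2

P0 = {q0,q1} | {q2,q3,q4}.
Stable partition: {q0,q1} | {q2,q3,q4} — 2 equivalence classes.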